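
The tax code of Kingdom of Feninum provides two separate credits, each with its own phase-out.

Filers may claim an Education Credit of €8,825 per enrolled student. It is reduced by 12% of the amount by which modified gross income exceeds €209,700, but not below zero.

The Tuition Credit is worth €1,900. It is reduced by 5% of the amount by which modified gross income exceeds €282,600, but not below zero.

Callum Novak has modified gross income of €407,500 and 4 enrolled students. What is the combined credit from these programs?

Education Credit: base = 4 × €8,825 = €35,300. 12% of the €197,800 excess over €209,700 is €23,736; credit = €35,300 − €23,736 = €11,564.
Tuition Credit: 5% of the €124,900 excess over €282,600 is €6,245 ≥ base, so the credit is €0.
Total: €11,564 + €0 = €11,564.

€11,564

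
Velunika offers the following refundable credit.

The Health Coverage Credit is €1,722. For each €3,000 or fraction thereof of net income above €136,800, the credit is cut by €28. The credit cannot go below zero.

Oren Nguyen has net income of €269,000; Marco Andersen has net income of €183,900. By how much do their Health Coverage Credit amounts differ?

Oren (€269,000): Health Coverage Credit: income exceeds €136,800 by €132,200, which is 45 full-or-partial €3,000 increments; reduction = 45 × €28 = €1,260, leaving €462.
Marco (€183,900): Health Coverage Credit: income exceeds €136,800 by €47,100, which is 16 full-or-partial €3,000 increments; reduction = 16 × €28 = €448, leaving €1,274.
Difference: |€462 − €1,274| = €812.

€812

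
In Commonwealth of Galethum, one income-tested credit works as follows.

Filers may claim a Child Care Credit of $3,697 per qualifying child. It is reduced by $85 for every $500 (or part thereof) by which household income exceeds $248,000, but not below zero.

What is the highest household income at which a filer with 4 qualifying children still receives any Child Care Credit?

Full credit = 4 × $3,697 = $14,788.
After 173 increments the reduction is 173 × $85 = $14,705, leaving $83; one more increment wipes it out. Increment 173 ends at excess 173 × $500 = $86,500, so the highest qualifying income is $248,000 + $86,500 = $334,500.

$334,500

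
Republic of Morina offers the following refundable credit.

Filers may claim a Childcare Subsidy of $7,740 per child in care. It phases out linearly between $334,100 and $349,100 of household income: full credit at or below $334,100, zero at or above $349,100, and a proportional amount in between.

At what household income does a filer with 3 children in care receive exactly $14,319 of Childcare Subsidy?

Full credit = 3 × $7,740 = $23,220.
$14,319 is 14,319/23,220 of the full $23,220, so 8,901/23,220 of the $15,000 range has been used: income = $334,100 + $15,000 × 8,901/23,220 = $339,850.

$339,850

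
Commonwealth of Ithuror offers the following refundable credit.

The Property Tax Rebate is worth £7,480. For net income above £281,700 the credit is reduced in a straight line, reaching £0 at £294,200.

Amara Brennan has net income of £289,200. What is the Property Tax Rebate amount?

Property Tax Rebate: £289,200 is £7,500 into a £12,500 phase-out range, leaving 5,000/12,500 of the credit: £7,480 × 5,000/12,500 = £2,992.

£2,992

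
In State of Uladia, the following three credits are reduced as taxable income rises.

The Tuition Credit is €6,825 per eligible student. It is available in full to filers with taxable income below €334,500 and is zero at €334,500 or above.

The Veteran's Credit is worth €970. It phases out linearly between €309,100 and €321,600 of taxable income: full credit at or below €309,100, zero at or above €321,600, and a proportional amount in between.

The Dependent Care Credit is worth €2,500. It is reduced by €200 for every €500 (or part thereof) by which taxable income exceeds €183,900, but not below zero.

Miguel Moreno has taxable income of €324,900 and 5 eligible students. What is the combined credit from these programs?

€34,125

Tuition Credit: base = 5 × €6,825 = €34,125. €324,900 is below the €334,500 cutoff, so the full €34,125 applies.
Veteran's Credit: €324,900 is at or above €321,600, so the credit is €0.
Dependent Care Credit: income exceeds €183,900 by €141,000 → 282 increments × €200 = €56,400 ≥ base, so the credit is €0.
Total: €34,125 + €0 + €0 = €34,125.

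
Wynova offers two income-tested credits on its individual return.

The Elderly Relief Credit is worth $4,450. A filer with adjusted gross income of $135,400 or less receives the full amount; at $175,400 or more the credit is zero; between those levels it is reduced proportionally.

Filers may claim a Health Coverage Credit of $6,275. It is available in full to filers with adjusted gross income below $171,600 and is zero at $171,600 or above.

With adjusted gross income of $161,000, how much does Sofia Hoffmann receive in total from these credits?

Elderly Relief Credit: $161,000 is $25,600 into a $40,000 phase-out range, leaving 14,400/40,000 of the credit: $4,450 × 14,400/40,000 = $1,602.
Health Coverage Credit: $161,000 is below the $171,600 cutoff, so the full $6,275 applies.
Total: $1,602 + $6,275 = $7,877.

$7,877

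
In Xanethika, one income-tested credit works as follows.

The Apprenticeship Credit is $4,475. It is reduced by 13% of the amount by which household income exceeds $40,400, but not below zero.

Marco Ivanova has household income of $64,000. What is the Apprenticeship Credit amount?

Apprenticeship Credit: 13% of the $23,600 excess over $40,400 is $3,068; credit = $4,475 − $3,068 = $1,407.

$1,407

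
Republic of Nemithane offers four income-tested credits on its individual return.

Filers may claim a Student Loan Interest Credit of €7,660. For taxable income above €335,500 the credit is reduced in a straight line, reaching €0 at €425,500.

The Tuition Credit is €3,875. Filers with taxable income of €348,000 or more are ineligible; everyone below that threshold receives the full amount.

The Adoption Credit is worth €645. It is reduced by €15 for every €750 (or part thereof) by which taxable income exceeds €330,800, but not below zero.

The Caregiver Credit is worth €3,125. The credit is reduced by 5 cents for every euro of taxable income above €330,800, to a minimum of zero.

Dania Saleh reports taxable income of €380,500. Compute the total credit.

Student Loan Interest Credit: €380,500 is €45,000 into a €90,000 phase-out range, leaving 45,000/90,000 of the credit: €7,660 × 45,000/90,000 = €3,830.
Tuition Credit: €380,500 meets or exceeds the €348,000 cutoff, so the credit is €0.
Adoption Credit: income exceeds €330,800 by €49,700 → 67 increments × €15 = €1,005 ≥ base, so the credit is €0.
Caregiver Credit: 5% of the €49,700 excess over €330,800 is €2,485; credit = €3,125 − €2,485 = €640.
Total: €3,830 + €0 + €0 + €640 = €4,470.

€4,470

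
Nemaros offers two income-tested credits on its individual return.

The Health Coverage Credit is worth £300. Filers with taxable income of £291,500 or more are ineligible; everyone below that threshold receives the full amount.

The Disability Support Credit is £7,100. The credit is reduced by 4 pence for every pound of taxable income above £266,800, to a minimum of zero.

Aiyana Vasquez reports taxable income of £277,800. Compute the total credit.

Health Coverage Credit: £277,800 is below the £291,500 cutoff, so the full £300 applies.
Disability Support Credit: 4% of the £11,000 excess over £266,800 is £440; credit = £7,100 − £440 = £6,660.
Total: £300 + £6,660 = £6,960.

£6,960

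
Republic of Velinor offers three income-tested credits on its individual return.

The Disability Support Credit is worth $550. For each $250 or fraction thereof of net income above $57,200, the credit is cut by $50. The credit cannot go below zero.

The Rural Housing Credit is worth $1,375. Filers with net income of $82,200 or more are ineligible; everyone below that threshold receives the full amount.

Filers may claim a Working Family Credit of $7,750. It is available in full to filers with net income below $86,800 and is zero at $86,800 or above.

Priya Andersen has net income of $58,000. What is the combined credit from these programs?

$9,475

Disability Support Credit: income exceeds $57,200 by $800, which is 4 full-or-partial $250 increments; reduction = 4 × $50 = $200, leaving $350.
Rural Housing Credit: $58,000 is below the $82,200 cutoff, so the full $1,375 applies.
Working Family Credit: $58,000 is below the $86,800 cutoff, so the full $7,750 applies.
Total: $350 + $1,375 + $7,750 = $9,475.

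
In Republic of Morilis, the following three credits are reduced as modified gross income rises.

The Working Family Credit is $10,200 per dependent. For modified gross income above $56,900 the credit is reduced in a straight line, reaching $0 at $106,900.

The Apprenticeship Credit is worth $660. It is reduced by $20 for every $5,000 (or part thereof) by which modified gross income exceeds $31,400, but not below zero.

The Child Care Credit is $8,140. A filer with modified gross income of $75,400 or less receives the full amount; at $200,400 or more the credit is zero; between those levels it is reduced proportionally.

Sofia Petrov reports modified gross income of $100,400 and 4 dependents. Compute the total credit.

Working Family Credit: base = 4 × $10,200 = $40,800. $100,400 is $43,500 into a $50,000 phase-out range, leaving 6,500/50,000 of the credit: $40,800 × 6,500/50,000 = $5,304.
Apprenticeship Credit: income exceeds $31,400 by $69,000, which is 14 full-or-partial $5,000 increments; reduction = 14 × $20 = $280, leaving $380.
Child Care Credit: $100,400 is $25,000 into a $125,000 phase-out range, leaving 100,000/125,000 of the credit: $8,140 × 100,000/125,000 = $6,512.
Total: $5,304 + $380 + $6,512 = $12,196.

$12,196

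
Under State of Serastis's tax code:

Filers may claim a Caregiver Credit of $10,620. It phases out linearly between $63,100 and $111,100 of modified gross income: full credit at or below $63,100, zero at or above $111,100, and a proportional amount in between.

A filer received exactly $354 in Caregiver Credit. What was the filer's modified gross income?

$354 is 354/10,620 of the full $10,620, so 10,266/10,620 of the $48,000 range has been used: income = $63,100 + $48,000 × 10,266/10,620 = $109,500.

$109,500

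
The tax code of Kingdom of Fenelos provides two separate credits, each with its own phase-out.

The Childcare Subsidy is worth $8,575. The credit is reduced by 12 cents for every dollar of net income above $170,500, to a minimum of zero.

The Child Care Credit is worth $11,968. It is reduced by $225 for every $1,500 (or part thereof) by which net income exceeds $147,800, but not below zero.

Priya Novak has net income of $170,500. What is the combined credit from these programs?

$16,943

Childcare Subsidy: $170,500 is at or below the $170,500 threshold, so the full $8,575 applies.
Child Care Credit: income exceeds $147,800 by $22,700, which is 16 full-or-partial $1,500 increments; reduction = 16 × $225 = $3,600, leaving $8,368.
Total: $8,575 + $8,368 = $16,943.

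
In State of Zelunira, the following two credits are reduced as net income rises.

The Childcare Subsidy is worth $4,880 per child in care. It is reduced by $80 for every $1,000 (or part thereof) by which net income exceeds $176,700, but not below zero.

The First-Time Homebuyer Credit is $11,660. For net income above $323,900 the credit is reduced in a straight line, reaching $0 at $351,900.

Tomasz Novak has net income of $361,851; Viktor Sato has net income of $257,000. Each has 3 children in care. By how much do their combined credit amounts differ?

$19,820

Tomasz ($361,851): Childcare Subsidy: base = 3 × $4,880 = $14,640. income exceeds $176,700 by $185,151 → 186 increments × $80 = $14,880 ≥ base, so the credit is $0. First-Time Homebuyer Credit: $361,851 is at or above $351,900, so the credit is $0. total $0 + $0 = $0
Viktor ($257,000): Childcare Subsidy: base = 3 × $4,880 = $14,640. income exceeds $176,700 by $80,300, which is 81 full-or-partial $1,000 increments; reduction = 81 × $80 = $6,480, leaving $8,160. First-Time Homebuyer Credit: $257,000 is at or below the $323,900 threshold, so the full $11,660 applies. total $8,160 + $11,660 = $19,820
Difference: |$0 − $19,820| = $19,820.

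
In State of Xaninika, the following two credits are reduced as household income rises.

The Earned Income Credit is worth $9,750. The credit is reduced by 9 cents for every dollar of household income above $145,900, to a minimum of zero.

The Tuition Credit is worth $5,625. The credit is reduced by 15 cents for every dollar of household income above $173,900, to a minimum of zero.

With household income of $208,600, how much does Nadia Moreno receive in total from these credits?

Earned Income Credit: 9% of the $62,700 excess over $145,900 is $5,643; credit = $9,750 − $5,643 = $4,107.
Tuition Credit: 15% of the $34,700 excess over $173,900 is $5,205; credit = $5,625 − $5,205 = $420.
Total: $4,107 + $420 = $4,527.

$4,527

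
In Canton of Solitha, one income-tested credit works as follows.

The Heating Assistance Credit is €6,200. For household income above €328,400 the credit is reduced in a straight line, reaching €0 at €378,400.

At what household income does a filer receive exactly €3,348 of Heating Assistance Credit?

€351,400

€3,348 is 3,348/6,200 of the full €6,200, so 2,852/6,200 of the €50,000 range has been used: income = €328,400 + €50,000 × 2,852/6,200 = €351,400.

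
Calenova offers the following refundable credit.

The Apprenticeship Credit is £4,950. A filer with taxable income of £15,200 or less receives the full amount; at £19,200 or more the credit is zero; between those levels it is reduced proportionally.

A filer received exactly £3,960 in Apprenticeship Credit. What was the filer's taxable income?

£16,000

£3,960 is 3,960/4,950 of the full £4,950, so 990/4,950 of the £4,000 range has been used: income = £15,200 + £4,000 × 990/4,950 = £16,000.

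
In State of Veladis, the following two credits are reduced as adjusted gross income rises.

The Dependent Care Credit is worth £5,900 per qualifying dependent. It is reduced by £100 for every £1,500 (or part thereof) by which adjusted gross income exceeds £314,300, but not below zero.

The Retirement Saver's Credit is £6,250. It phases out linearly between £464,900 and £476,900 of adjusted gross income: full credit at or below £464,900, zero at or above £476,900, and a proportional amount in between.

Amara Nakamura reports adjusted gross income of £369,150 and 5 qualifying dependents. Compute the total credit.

Dependent Care Credit: base = 5 × £5,900 = £29,500. income exceeds £314,300 by £54,850, which is 37 full-or-partial £1,500 increments; reduction = 37 × £100 = £3,700, leaving £25,800.
Retirement Saver's Credit: £369,150 is at or below the £464,900 threshold, so the full £6,250 applies.
Total: £25,800 + £6,250 = £32,050.

£32,050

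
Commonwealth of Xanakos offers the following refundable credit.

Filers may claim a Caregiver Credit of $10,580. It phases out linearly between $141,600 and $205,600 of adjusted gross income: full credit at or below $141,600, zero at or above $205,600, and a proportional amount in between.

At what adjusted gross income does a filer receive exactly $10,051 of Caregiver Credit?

$10,051 is 10,051/10,580 of the full $10,580, so 529/10,580 of the $64,000 range has been used: income = $141,600 + $64,000 × 529/10,580 = $144,800.

$144,800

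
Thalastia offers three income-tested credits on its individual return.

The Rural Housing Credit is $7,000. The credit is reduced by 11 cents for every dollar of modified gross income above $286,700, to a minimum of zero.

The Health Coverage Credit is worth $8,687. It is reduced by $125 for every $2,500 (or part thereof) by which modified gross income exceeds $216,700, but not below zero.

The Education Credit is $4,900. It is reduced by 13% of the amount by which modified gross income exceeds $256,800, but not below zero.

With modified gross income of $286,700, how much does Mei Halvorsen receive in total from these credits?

$13,200

Rural Housing Credit: $286,700 is at or below the $286,700 threshold, so the full $7,000 applies.
Health Coverage Credit: income exceeds $216,700 by $70,000, which is 28 full-or-partial $2,500 increments; reduction = 28 × $125 = $3,500, leaving $5,187.
Education Credit: 13% of the $29,900 excess over $256,800 is $3,887; credit = $4,900 − $3,887 = $1,013.
Total: $7,000 + $5,187 + $1,013 = $13,200.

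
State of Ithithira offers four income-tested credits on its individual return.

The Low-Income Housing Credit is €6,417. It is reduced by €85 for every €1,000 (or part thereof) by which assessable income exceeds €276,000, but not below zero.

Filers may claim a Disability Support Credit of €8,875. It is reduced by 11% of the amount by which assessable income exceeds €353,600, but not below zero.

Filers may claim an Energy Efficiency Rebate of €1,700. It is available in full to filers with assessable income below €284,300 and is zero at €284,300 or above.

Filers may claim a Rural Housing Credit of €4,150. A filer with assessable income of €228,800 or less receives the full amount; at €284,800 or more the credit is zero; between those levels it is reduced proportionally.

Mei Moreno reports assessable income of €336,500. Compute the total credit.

Low-Income Housing Credit: income exceeds €276,000 by €60,500, which is 61 full-or-partial €1,000 increments; reduction = 61 × €85 = €5,185, leaving €1,232.
Disability Support Credit: €336,500 is at or below the €353,600 threshold, so the full €8,875 applies.
Energy Efficiency Rebate: €336,500 meets or exceeds the €284,300 cutoff, so the credit is €0.
Rural Housing Credit: €336,500 is at or above €284,800, so the credit is €0.
Total: €1,232 + €8,875 + €0 + €0 = €10,107.

€10,107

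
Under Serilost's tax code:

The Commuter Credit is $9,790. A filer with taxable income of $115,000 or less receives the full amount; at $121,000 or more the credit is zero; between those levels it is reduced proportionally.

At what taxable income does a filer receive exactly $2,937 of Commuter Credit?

$2,937 is 2,937/9,790 of the full $9,790, so 6,853/9,790 of the $6,000 range has been used: income = $115,000 + $6,000 × 6,853/9,790 = $119,200.

$119,200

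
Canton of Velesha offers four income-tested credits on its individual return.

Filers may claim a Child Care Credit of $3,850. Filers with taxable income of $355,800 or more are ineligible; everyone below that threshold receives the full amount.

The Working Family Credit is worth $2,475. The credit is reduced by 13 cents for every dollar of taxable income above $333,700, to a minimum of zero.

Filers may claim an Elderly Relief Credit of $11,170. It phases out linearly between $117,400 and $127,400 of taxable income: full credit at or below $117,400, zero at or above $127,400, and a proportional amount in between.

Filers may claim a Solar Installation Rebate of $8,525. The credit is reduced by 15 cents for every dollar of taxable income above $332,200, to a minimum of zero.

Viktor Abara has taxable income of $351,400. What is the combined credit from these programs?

$9,669

Child Care Credit: $351,400 is below the $355,800 cutoff, so the full $3,850 applies.
Working Family Credit: 13% of the $17,700 excess over $333,700 is $2,301; credit = $2,475 − $2,301 = $174.
Elderly Relief Credit: $351,400 is at or above $127,400, so the credit is $0.
Solar Installation Rebate: 15% of the $19,200 excess over $332,200 is $2,880; credit = $8,525 − $2,880 = $5,645.
Total: $3,850 + $174 + $0 + $5,645 = $9,669.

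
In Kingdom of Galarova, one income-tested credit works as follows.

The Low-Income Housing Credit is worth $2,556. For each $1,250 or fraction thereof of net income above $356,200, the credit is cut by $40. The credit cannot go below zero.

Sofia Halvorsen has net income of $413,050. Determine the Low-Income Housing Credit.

$716

Low-Income Housing Credit: income exceeds $356,200 by $56,850, which is 46 full-or-partial $1,250 increments; reduction = 46 × $40 = $1,840, leaving $716.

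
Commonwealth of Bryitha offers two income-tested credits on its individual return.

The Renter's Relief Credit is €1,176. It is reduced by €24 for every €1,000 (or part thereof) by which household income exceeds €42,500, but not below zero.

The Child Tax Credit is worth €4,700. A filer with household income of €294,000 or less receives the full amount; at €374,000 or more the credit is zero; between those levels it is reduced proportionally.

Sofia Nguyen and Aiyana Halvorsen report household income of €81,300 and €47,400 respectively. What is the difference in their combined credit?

€816

Sofia (€81,300): Renter's Relief Credit: income exceeds €42,500 by €38,800, which is 39 full-or-partial €1,000 increments; reduction = 39 × €24 = €936, leaving €240. Child Tax Credit: €81,300 is at or below the €294,000 threshold, so the full €4,700 applies. total €240 + €4,700 = €4,940
Aiyana (€47,400): Renter's Relief Credit: income exceeds €42,500 by €4,900, which is 5 full-or-partial €1,000 increments; reduction = 5 × €24 = €120, leaving €1,056. Child Tax Credit: €47,400 is at or below the €294,000 threshold, so the full €4,700 applies. total €1,056 + €4,700 = €5,756
Difference: |€4,940 − €5,756| = €816.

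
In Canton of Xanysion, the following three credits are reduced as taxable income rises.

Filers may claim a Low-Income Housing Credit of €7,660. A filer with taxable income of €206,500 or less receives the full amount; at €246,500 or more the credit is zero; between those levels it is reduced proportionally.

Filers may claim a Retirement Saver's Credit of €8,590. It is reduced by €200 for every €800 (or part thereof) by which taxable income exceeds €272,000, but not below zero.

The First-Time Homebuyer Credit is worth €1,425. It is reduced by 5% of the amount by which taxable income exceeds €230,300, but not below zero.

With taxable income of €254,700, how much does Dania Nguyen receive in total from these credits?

€8,795

Low-Income Housing Credit: €254,700 is at or above €246,500, so the credit is €0.
Retirement Saver's Credit: €254,700 is at or below the €272,000 threshold, so the full €8,590 applies.
First-Time Homebuyer Credit: 5% of the €24,400 excess over €230,300 is €1,220; credit = €1,425 − €1,220 = €205.
Total: €0 + €8,590 + €205 = €8,795.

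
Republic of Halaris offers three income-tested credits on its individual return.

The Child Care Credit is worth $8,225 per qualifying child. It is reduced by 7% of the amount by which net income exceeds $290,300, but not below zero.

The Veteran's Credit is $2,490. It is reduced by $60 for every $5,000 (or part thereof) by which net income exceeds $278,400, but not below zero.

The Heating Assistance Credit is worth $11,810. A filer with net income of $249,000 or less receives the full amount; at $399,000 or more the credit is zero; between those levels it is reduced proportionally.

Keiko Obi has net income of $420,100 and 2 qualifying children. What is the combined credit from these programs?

$8,114

Child Care Credit: base = 2 × $8,225 = $16,450. 7% of the $129,800 excess over $290,300 is $9,086; credit = $16,450 − $9,086 = $7,364.
Veteran's Credit: income exceeds $278,400 by $141,700, which is 29 full-or-partial $5,000 increments; reduction = 29 × $60 = $1,740, leaving $750.
Heating Assistance Credit: $420,100 is at or above $399,000, so the credit is $0.
Total: $7,364 + $750 + $0 = $8,114.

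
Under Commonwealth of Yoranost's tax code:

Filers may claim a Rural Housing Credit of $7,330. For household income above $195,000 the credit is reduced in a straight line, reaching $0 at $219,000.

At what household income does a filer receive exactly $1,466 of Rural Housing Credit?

$1,466 is 1,466/7,330 of the full $7,330, so 5,864/7,330 of the $24,000 range has been used: income = $195,000 + $24,000 × 5,864/7,330 = $214,200.

$214,200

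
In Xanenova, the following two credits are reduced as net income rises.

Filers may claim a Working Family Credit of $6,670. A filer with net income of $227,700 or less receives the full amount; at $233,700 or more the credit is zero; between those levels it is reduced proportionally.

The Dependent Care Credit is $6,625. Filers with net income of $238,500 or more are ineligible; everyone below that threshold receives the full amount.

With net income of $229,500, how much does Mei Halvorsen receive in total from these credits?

Working Family Credit: $229,500 is $1,800 into a $6,000 phase-out range, leaving 4,200/6,000 of the credit: $6,670 × 4,200/6,000 = $4,669.
Dependent Care Credit: $229,500 is below the $238,500 cutoff, so the full $6,625 applies.
Total: $4,669 + $6,625 = $11,294.

$11,294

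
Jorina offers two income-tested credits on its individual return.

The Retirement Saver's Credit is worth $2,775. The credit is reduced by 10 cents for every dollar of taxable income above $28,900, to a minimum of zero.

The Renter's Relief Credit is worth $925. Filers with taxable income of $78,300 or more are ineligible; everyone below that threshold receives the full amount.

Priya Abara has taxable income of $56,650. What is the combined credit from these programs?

Retirement Saver's Credit: 10% of the $27,750 excess over $28,900 is $2,775 ≥ base, so the credit is $0.
Renter's Relief Credit: $56,650 is below the $78,300 cutoff, so the full $925 applies.
Total: $0 + $925 = $925.

$925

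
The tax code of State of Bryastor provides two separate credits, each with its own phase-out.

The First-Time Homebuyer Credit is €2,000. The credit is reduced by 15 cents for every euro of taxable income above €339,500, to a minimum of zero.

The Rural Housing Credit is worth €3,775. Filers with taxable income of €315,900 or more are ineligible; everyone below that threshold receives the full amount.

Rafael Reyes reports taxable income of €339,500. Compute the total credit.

€2,000

First-Time Homebuyer Credit: €339,500 is at or below the €339,500 threshold, so the full €2,000 applies.
Rural Housing Credit: €339,500 meets or exceeds the €315,900 cutoff, so the credit is €0.
Total: €2,000 + €0 = €2,000.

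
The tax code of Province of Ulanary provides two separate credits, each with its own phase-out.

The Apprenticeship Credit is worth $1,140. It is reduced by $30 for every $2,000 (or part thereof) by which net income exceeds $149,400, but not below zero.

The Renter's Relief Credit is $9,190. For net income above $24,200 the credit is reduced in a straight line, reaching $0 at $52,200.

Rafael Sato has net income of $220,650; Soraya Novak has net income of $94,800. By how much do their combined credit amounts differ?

Rafael ($220,650): Apprenticeship Credit: income exceeds $149,400 by $71,250, which is 36 full-or-partial $2,000 increments; reduction = 36 × $30 = $1,080, leaving $60. Renter's Relief Credit: $220,650 is at or above $52,200, so the credit is $0. total $60 + $0 = $60
Soraya ($94,800): Apprenticeship Credit: $94,800 is at or below the $149,400 threshold, so the full $1,140 applies. Renter's Relief Credit: $94,800 is at or above $52,200, so the credit is $0. total $1,140 + $0 = $1,140
Difference: |$60 − $1,140| = $1,080.

$1,080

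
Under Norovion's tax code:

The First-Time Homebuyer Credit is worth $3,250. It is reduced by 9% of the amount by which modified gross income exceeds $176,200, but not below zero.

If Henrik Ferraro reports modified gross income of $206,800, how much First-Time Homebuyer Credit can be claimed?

$496

First-Time Homebuyer Credit: 9% of the $30,600 excess over $176,200 is $2,754; credit = $3,250 − $2,754 = $496.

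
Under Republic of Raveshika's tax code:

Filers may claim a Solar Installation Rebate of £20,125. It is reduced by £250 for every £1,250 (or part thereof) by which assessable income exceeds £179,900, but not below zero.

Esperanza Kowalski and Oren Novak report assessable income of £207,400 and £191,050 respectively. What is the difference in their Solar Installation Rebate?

Esperanza (£207,400): Solar Installation Rebate: income exceeds £179,900 by £27,500, which is 22 full-or-partial £1,250 increments; reduction = 22 × £250 = £5,500, leaving £14,625.
Oren (£191,050): Solar Installation Rebate: income exceeds £179,900 by £11,150, which is 9 full-or-partial £1,250 increments; reduction = 9 × £250 = £2,250, leaving £17,875.
Difference: |£14,625 − £17,875| = £3,250.

£3,250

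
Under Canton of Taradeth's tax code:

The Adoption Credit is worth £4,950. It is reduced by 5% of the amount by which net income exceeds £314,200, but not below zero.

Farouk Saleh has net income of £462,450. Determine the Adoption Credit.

£0

Adoption Credit: 5% of the £148,250 excess over £314,200 is £7,412.50 ≥ base, so the credit is £0.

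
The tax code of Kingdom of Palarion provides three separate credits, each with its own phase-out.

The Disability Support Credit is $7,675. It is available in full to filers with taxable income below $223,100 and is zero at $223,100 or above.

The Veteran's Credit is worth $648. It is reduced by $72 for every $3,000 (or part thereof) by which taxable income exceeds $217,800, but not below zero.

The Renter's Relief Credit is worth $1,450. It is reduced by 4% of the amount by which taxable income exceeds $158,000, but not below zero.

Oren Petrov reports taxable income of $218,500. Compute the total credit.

$8,251

Disability Support Credit: $218,500 is below the $223,100 cutoff, so the full $7,675 applies.
Veteran's Credit: income exceeds $217,800 by $700, which is 1 full-or-partial $3,000 increment; reduction = 1 × $72 = $72, leaving $576.
Renter's Relief Credit: 4% of the $60,500 excess over $158,000 is $2,420 ≥ base, so the credit is $0.
Total: $7,675 + $576 + $0 = $8,251.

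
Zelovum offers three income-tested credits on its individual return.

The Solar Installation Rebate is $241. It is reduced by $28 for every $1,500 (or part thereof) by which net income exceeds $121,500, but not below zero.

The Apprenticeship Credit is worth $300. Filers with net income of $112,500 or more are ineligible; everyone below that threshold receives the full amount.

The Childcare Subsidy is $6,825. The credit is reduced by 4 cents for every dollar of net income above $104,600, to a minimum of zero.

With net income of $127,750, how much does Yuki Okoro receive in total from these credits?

$6,000

Solar Installation Rebate: income exceeds $121,500 by $6,250, which is 5 full-or-partial $1,500 increments; reduction = 5 × $28 = $140, leaving $101.
Apprenticeship Credit: $127,750 meets or exceeds the $112,500 cutoff, so the credit is $0.
Childcare Subsidy: 4% of the $23,150 excess over $104,600 is $926; credit = $6,825 − $926 = $5,899.
Total: $101 + $0 + $5,899 = $6,000.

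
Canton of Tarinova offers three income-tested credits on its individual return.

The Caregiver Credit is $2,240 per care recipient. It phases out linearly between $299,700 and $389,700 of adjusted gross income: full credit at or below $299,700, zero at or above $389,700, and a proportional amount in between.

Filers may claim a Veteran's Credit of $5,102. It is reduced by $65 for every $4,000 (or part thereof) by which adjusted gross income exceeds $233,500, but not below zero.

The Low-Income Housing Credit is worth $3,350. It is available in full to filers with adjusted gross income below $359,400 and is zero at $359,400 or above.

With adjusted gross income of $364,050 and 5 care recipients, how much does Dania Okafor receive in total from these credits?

Caregiver Credit: base = 5 × $2,240 = $11,200. $364,050 is $64,350 into a $90,000 phase-out range, leaving 25,650/90,000 of the credit: $11,200 × 25,650/90,000 = $3,192.
Veteran's Credit: income exceeds $233,500 by $130,550, which is 33 full-or-partial $4,000 increments; reduction = 33 × $65 = $2,145, leaving $2,957.
Low-Income Housing Credit: $364,050 meets or exceeds the $359,400 cutoff, so the credit is $0.
Total: $3,192 + $2,957 + $0 = $6,149.

$6,149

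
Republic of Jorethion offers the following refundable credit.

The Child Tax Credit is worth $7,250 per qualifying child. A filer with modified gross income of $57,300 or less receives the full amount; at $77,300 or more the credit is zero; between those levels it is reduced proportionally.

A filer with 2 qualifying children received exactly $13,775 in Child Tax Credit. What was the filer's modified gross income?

Full credit = 2 × $7,250 = $14,500.
$13,775 is 13,775/14,500 of the full $14,500, so 725/14,500 of the $20,000 range has been used: income = $57,300 + $20,000 × 725/14,500 = $58,300.

$58,300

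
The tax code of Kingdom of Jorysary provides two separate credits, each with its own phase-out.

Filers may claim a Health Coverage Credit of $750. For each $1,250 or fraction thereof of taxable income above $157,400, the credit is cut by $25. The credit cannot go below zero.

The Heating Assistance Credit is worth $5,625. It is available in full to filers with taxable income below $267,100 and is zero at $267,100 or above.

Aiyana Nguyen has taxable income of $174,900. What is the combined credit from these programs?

$6,025

Health Coverage Credit: income exceeds $157,400 by $17,500, which is 14 full-or-partial $1,250 increments; reduction = 14 × $25 = $350, leaving $400.
Heating Assistance Credit: $174,900 is below the $267,100 cutoff, so the full $5,625 applies.
Total: $400 + $5,625 = $6,025.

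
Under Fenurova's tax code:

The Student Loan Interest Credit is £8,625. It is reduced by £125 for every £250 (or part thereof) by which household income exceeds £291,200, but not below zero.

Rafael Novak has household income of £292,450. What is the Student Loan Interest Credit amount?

£8,000

Student Loan Interest Credit: income exceeds £291,200 by £1,250, which is 5 full-or-partial £250 increments; reduction = 5 × £125 = £625, leaving £8,000.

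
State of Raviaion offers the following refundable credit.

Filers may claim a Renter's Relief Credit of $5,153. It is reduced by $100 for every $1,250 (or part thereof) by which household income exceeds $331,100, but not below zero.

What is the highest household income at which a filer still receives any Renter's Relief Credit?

After 51 increments the reduction is 51 × $100 = $5,100, leaving $53; one more increment wipes it out. Increment 51 ends at excess 51 × $1,250 = $63,750, so the highest qualifying income is $331,100 + $63,750 = $394,850.

$394,850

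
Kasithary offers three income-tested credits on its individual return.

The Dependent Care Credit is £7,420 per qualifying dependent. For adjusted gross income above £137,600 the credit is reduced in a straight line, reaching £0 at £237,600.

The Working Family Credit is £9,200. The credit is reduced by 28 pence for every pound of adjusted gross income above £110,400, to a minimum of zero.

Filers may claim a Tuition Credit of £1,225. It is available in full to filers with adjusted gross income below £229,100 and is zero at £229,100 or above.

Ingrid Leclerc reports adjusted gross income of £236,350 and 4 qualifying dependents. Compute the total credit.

£371

Dependent Care Credit: base = 4 × £7,420 = £29,680. £236,350 is £98,750 into a £100,000 phase-out range, leaving 1,250/100,000 of the credit: £29,680 × 1,250/100,000 = £371.
Working Family Credit: 28% of the £125,950 excess over £110,400 is £35,266 ≥ base, so the credit is £0.
Tuition Credit: £236,350 meets or exceeds the £229,100 cutoff, so the credit is £0.
Total: £371 + £0 + £0 = £371.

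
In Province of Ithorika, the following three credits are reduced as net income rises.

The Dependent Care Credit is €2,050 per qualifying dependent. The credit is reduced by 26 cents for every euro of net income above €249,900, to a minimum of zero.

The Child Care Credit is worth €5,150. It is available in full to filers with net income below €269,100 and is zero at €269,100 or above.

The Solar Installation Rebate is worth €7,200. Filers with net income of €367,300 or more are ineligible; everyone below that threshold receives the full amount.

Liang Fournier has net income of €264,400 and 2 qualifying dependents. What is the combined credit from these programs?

Dependent Care Credit: base = 2 × €2,050 = €4,100. 26% of the €14,500 excess over €249,900 is €3,770; credit = €4,100 − €3,770 = €330.
Child Care Credit: €264,400 is below the €269,100 cutoff, so the full €5,150 applies.
Solar Installation Rebate: €264,400 is below the €367,300 cutoff, so the full €7,200 applies.
Total: €330 + €5,150 + €7,200 = €12,680.

€12,680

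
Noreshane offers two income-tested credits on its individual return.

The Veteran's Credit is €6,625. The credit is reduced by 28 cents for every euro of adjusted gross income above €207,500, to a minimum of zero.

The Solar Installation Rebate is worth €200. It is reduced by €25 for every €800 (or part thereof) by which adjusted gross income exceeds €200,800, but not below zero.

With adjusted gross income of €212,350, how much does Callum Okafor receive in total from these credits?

Veteran's Credit: 28% of the €4,850 excess over €207,500 is €1,358; credit = €6,625 − €1,358 = €5,267.
Solar Installation Rebate: income exceeds €200,800 by €11,550 → 15 increments × €25 = €375 ≥ base, so the credit is €0.
Total: €5,267 + €0 = €5,267.

€5,267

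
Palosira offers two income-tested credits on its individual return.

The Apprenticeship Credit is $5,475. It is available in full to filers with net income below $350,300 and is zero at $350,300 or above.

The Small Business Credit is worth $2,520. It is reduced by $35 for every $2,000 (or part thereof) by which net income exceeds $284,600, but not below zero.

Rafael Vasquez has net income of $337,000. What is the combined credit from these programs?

$7,050

Apprenticeship Credit: $337,000 is below the $350,300 cutoff, so the full $5,475 applies.
Small Business Credit: income exceeds $284,600 by $52,400, which is 27 full-or-partial $2,000 increments; reduction = 27 × $35 = $945, leaving $1,575.
Total: $5,475 + $1,575 = $7,050.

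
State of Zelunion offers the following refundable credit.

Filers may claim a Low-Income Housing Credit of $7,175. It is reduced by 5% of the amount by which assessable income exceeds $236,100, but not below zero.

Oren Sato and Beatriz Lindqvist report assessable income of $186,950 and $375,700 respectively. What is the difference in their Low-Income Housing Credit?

Oren ($186,950): Low-Income Housing Credit: $186,950 is at or below the $236,100 threshold, so the full $7,175 applies.
Beatriz ($375,700): Low-Income Housing Credit: 5% of the $139,600 excess over $236,100 is $6,980; credit = $7,175 − $6,980 = $195.
Difference: |$7,175 − $195| = $6,980.

$6,980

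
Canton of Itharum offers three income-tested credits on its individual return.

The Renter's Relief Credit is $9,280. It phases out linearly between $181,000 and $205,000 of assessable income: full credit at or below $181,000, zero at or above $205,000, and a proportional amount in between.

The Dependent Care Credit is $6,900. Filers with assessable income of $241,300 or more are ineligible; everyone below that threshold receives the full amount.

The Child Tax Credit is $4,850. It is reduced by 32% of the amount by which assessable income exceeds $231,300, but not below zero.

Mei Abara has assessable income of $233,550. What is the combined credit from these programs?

$11,030

Renter's Relief Credit: $233,550 is at or above $205,000, so the credit is $0.
Dependent Care Credit: $233,550 is below the $241,300 cutoff, so the full $6,900 applies.
Child Tax Credit: 32% of the $2,250 excess over $231,300 is $720; credit = $4,850 − $720 = $4,130.
Total: $0 + $6,900 + $4,130 = $11,030.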